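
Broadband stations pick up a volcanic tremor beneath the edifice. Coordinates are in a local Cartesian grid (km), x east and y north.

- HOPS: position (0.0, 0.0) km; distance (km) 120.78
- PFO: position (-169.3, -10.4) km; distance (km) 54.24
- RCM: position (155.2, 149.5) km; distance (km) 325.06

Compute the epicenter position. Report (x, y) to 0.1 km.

Circle about each station: x² + y² = 120.78²; (x + 169.3)² + (y + 10.4)² = 54.24²; (x − 155.2)² + (y − 149.5)² = 325.06².
Subtracting the HOPS equation from the PFO and RCM equations removes the quadratic terms:
-338.6 x − 20.8 y = 40416.48
310.4 x + 299.0 y = -44638.91
Solving the 2×2 system: x ≈ -117.7, y ≈ -27.1 km.
Check against HOPS (with the unrounded x, y): √(x²+y²) = 120.78 ≈ 120.78 km. ✓

(-117.7, -27.1)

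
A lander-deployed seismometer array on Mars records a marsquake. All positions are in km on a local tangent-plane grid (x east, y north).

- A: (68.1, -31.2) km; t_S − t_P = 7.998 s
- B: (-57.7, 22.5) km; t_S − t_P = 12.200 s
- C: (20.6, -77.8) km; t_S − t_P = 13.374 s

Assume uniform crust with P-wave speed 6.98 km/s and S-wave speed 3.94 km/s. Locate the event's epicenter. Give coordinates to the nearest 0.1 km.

51.4 km east, 39.2 km north

Distance from S−P lag: d = Δt · v_P v_S / (v_P − v_S) = Δt · (6.98·3.94)/(6.98−3.94) ≈ 9.0464·Δt.
So d_A = 72.35, d_B = 110.37, d_C = 120.99 km.
Circle about each station: (x − 68.1)² + (y + 31.2)² = 72.35²; (x + 57.7)² + (y − 22.5)² = 110.37²; (x − 20.6)² + (y + 77.8)² = 120.99².
Subtracting pairs of circle equations eliminates x²+y² and gives linear equations (the radical axes):
-251.6 x + 107.4 y = -8722.52
-95.0 x − 93.2 y = -8537.91
Solving the 2×2 system: x ≈ 51.4, y ≈ 39.2 km.
Check against A (with the unrounded x, y): √((x − 68.1)²+(y + 31.2)²) = 72.36 ≈ 72.35 km. ✓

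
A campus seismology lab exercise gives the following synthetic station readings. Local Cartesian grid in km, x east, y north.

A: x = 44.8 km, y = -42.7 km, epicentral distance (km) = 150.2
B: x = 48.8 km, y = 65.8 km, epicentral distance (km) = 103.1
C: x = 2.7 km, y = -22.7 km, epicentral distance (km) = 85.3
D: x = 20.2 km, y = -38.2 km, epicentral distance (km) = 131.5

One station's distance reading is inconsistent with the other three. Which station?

Solve using three stations at a time. Using A, B, D (subtract circle equations pairwise → linear system) gives (x, y) ≈ (-54.3, 70.3).
Distances from that point to each station vs reported:
  A: calculated 150.3 vs reported 150.2 → residual 0.1 km
  B: calculated 103.2 vs reported 103.1 → residual 0.1 km
  C: calculated 109.1 vs reported 85.3 → residual 23.8 km
  D: calculated 131.6 vs reported 131.5 → residual 0.1 km
A, B, D are mutually consistent (residuals ≈ 0); C is off by 23.8 km.

C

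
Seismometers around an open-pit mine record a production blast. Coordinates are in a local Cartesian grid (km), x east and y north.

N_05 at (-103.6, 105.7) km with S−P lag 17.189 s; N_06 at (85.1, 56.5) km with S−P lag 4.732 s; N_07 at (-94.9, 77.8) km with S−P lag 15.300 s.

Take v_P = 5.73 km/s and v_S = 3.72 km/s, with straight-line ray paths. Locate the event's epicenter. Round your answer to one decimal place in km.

Distance from S−P lag: d = Δt · v_P v_S / (v_P − v_S) = Δt · (5.73·3.72)/(5.73−3.72) ≈ 10.6048·Δt.
So d_N_05 = 182.29, d_N_06 = 50.18, d_N_07 = 162.25 km.
Circle about each station: (x + 103.6)² + (y − 105.7)² = 182.29²; (x − 85.1)² + (y − 56.5)² = 50.18²; (x + 94.9)² + (y − 77.8)² = 162.25².
Subtracting pairs of circle equations eliminates x²+y² and gives linear equations (the radical axes):
377.4 x − 98.4 y = 19240.42
17.4 x − 55.8 y = 57.98
Solving the 2×2 system: x ≈ 55.2, y ≈ 16.2 km.

(55.2, 16.2)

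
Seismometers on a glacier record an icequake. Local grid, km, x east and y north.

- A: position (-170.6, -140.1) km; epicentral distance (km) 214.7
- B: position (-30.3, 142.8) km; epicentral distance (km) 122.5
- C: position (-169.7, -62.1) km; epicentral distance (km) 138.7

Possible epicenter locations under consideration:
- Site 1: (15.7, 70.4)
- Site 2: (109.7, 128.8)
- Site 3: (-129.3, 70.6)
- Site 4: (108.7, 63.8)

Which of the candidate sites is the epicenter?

For each candidate, compare |candidate − station| to the reported distance:
Site 1: residuals A 66.4, B 36.7, C 89.2 → max 89.2 km
Site 2: residuals A 173.7, B 18.2, C 199.7 → max 199.7 km
Site 3: residuals A 0.0, B 0.0, C 0.0 → max 0.0 km
Site 4: residuals A 131.1, B 37.4, C 166.8 → max 166.8 km
Only Site 3 has all residuals ≈ 0.

Site 3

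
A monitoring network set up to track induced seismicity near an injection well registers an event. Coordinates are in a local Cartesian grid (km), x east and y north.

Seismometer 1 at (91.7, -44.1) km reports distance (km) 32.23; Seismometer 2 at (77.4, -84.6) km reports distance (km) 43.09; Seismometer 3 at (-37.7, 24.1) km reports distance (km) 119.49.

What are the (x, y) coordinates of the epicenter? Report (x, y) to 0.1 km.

(59.5, -45.4)

Circle about each station: (x − 91.7)² + (y + 44.1)² = 32.23²; (x − 77.4)² + (y + 84.6)² = 43.09²; (x + 37.7)² + (y − 24.1)² = 119.49².
Subtracting pairs of circle equations eliminates x²+y² and gives linear equations (the radical axes):
-28.6 x − 81.0 y = 1976.24
-258.8 x + 136.4 y = -21590.69
Solving the 2×2 system: x ≈ 59.5, y ≈ -45.4 km.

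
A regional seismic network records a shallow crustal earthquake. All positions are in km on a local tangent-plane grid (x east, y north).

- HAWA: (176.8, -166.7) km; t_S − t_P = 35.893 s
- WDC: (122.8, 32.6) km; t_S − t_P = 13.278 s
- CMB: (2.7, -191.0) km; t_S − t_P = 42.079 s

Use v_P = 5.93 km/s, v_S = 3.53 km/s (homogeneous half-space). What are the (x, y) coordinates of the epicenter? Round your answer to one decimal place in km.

Distance from S−P lag: d = Δt · v_P v_S / (v_P − v_S) = Δt · (5.93·3.53)/(5.93−3.53) ≈ 8.7220·Δt.
So d_HAWA = 313.06, d_WDC = 115.81, d_CMB = 367.01 km.
Circle about each station: (x − 176.8)² + (y + 166.7)² = 313.06²; (x − 122.8)² + (y − 32.6)² = 115.81²; (x − 2.7)² + (y + 191.0)² = 367.01².
Subtracting the HAWA equation from the WDC and CMB equations removes the quadratic terms:
-108.0 x + 398.6 y = 41690.08
-348.2 x − 48.6 y = -59248.62
Solving the 2×2 system: x ≈ 149.9, y ≈ 145.2 km.

(149.9, 145.2)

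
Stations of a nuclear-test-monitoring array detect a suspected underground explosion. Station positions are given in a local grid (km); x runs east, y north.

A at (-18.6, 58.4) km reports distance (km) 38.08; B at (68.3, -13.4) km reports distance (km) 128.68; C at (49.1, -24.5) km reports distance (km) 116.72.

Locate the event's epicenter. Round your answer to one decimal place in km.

Circle about each station: (x + 18.6)² + (y − 58.4)² = 38.08²; (x − 68.3)² + (y + 13.4)² = 128.68²; (x − 49.1)² + (y + 24.5)² = 116.72².
Subtracting pairs of circle equations eliminates x²+y² and gives linear equations (the radical axes):
173.8 x − 143.6 y = -14020.53
135.4 x − 165.8 y = -12918.93
Solving the 2×2 system: x ≈ -50.1, y ≈ 37.0 km.

(-50.1, 37.0)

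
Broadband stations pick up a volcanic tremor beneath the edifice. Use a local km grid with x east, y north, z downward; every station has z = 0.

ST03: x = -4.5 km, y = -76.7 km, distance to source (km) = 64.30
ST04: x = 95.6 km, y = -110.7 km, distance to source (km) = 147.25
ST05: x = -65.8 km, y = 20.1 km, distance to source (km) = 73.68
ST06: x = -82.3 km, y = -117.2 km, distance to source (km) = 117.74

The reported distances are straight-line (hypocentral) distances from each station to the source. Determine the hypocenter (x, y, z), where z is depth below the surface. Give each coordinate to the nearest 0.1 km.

Each station gives a sphere (x−x_i)² + (y−y_i)² + z² = d_i² (stations at z=0).
Subtracting the ST03 sphere from ST04 and ST05: z² cancels, leaving linear equations in x and y:
200.2 x − 68.0 y = -2057.36
-122.6 x + 193.6 y = -2463.74
Solving: x ≈ -18.600, y ≈ -24.504 km (keep extra digits for the depth step; rounded: -18.6, -24.5).
Then from the ST03 sphere: z² = 64.30² − (x + 4.5)² − (y + 76.7)² with x = -18.600, y = -24.504, so z ≈ 34.803 ≈ 34.8 km.

x ≈ -18.6 km, y ≈ -24.5 km, depth ≈ 34.8 km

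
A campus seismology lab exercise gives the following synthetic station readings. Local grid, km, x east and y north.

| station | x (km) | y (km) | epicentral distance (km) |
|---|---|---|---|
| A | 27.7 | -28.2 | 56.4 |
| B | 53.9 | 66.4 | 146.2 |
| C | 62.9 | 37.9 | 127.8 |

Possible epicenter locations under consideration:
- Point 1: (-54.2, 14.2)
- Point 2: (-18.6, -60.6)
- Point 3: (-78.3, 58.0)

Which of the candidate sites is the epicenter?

For each candidate, compare |candidate − station| to the reported distance:
Point 1: residuals A 35.8, B 26.2, C 8.3 → max 35.8 km
Point 2: residuals A 0.1, B 0.0, C 0.0 → max 0.1 km
Point 3: residuals A 80.2, B 13.7, C 14.8 → max 80.2 km
Only Point 2 has all residuals ≈ 0.

Point 2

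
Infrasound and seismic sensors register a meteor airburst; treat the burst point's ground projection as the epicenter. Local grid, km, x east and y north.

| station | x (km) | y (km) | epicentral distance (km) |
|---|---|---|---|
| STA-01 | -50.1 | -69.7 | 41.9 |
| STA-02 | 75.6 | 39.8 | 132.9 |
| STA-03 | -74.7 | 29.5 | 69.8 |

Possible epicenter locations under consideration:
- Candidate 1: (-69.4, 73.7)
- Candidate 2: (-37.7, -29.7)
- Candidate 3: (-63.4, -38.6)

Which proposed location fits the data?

For each candidate, compare |candidate − station| to the reported distance:
Candidate 1: residuals STA-01 102.8, STA-02 16.0, STA-03 25.3 → max 102.8 km
Candidate 2: residuals STA-01 0.0, STA-02 0.0, STA-03 0.0 → max 0.0 km
Candidate 3: residuals STA-01 8.1, STA-02 26.7, STA-03 0.8 → max 26.7 km
Only Candidate 2 has all residuals ≈ 0.

Candidate 2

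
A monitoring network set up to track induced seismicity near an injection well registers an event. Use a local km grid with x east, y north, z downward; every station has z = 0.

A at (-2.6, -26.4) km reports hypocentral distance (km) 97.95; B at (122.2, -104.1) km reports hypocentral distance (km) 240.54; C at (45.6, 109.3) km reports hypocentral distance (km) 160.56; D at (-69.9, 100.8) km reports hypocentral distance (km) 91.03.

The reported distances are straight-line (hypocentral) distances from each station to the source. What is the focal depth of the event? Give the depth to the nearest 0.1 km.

Each station gives a sphere (x−x_i)² + (y−y_i)² + z² = d_i² (stations at z=0).
Subtracting the A sphere from B and C: z² cancels, leaving linear equations in x and y:
249.6 x − 155.4 y = -23199.36
96.4 x + 271.4 y = -2863.18
Solving: x ≈ -81.493, y ≈ 18.396 km (keep extra digits for the depth step; rounded: -81.5, 18.4).
Then from the A sphere: z² = 97.95² − (x + 2.6)² − (y + 26.4)² with x = -81.493, y = 18.396, so z ≈ 36.924 ≈ 36.9 km.

z ≈ 36.9 km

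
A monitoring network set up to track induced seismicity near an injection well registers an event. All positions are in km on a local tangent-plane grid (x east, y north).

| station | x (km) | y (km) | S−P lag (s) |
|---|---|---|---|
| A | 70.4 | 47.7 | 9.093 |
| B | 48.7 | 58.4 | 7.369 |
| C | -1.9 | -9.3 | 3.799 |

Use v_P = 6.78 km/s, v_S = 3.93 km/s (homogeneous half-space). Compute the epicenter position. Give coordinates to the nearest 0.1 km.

-11.5 km east, 24.9 km north

Distance from S−P lag: d = Δt · v_P v_S / (v_P − v_S) = Δt · (6.78·3.93)/(6.78−3.93) ≈ 9.3493·Δt.
So d_A = 85.01, d_B = 68.89, d_C = 35.52 km.
Circle about each station: (x − 70.4)² + (y − 47.7)² = 85.01²; (x − 48.7)² + (y − 58.4)² = 68.89²; (x + 1.9)² + (y + 9.3)² = 35.52².
Subtracting the A equation from the B and C equations removes the quadratic terms:
-43.4 x + 21.4 y = 1031.67
-144.6 x − 114.0 y = -1176.32
Solving the 2×2 system: x ≈ -11.5, y ≈ 24.9 km.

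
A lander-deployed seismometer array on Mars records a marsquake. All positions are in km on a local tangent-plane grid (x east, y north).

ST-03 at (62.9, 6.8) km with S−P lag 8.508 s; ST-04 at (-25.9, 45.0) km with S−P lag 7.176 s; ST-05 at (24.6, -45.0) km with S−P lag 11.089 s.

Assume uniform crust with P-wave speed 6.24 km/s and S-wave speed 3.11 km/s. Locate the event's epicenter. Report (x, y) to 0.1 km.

12.6 km east, 22.7 km north

Distance from S−P lag: d = Δt · v_P v_S / (v_P − v_S) = Δt · (6.24·3.11)/(6.24−3.11) ≈ 6.2001·Δt.
So d_ST-03 = 52.75, d_ST-04 = 44.49, d_ST-05 = 68.75 km.
Circle about each station: (x − 62.9)² + (y − 6.8)² = 52.75²; (x + 25.9)² + (y − 45.0)² = 44.49²; (x − 24.6)² + (y + 45.0)² = 68.75².
Subtracting the ST-03 equation from the ST-04 and ST-05 equations removes the quadratic terms:
-177.6 x + 76.4 y = -503.64
-76.6 x − 103.6 y = -3316.49
Solving the 2×2 system: x ≈ 12.6, y ≈ 22.7 km.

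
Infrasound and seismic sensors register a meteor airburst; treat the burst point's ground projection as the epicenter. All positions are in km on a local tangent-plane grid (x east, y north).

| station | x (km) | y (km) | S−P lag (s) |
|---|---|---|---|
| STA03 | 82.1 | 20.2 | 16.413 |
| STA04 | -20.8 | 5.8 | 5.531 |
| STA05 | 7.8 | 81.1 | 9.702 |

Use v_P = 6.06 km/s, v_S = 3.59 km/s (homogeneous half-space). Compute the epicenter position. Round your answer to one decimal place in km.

-62.0 km east, 31.8 km north

Distance from S−P lag: d = Δt · v_P v_S / (v_P − v_S) = Δt · (6.06·3.59)/(6.06−3.59) ≈ 8.8079·Δt.
So d_STA03 = 144.56, d_STA04 = 48.72, d_STA05 = 85.45 km.
Circle about each station: (x − 82.1)² + (y − 20.2)² = 144.56²; (x + 20.8)² + (y − 5.8)² = 48.72²; (x − 7.8)² + (y − 81.1)² = 85.45².
Subtracting the STA03 equation from the STA04 and STA05 equations removes the quadratic terms:
-205.8 x − 28.8 y = 11841.79
-148.6 x + 121.8 y = 13085.49
Solving the 2×2 system: x ≈ -62.0, y ≈ 31.8 km.
Check against STA03 (with the unrounded x, y): √((x − 82.1)²+(y − 20.2)²) = 144.56 ≈ 144.56 km. ✓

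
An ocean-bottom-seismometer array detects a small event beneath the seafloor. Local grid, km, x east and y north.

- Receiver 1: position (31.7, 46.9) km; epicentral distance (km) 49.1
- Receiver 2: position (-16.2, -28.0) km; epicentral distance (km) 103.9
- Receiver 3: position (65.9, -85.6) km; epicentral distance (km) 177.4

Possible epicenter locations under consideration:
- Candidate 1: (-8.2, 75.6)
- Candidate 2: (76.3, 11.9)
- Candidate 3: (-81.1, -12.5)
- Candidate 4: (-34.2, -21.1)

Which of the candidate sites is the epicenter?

Candidate 1

For each candidate, compare |candidate − station| to the reported distance:
Candidate 1: residuals Receiver 1 0.0, Receiver 2 0.0, Receiver 3 0.0 → max 0.0 km
Candidate 2: residuals Receiver 1 7.6, Receiver 2 3.2, Receiver 3 79.3 → max 79.3 km
Candidate 3: residuals Receiver 1 78.4, Receiver 2 37.2, Receiver 3 13.2 → max 78.4 km
Candidate 4: residuals Receiver 1 45.6, Receiver 2 84.6, Receiver 3 58.3 → max 84.6 km
Only Candidate 1 has all residuals ≈ 0.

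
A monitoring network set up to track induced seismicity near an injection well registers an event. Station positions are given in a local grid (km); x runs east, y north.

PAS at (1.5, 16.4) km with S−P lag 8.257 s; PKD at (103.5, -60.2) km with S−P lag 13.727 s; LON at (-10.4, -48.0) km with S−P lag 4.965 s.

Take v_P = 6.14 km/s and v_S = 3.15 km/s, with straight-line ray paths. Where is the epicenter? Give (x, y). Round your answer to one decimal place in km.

18.6 km east, -34.2 km north

Distance from S−P lag: d = Δt · v_P v_S / (v_P − v_S) = Δt · (6.14·3.15)/(6.14−3.15) ≈ 6.4686·Δt.
So d_PAS = 53.41, d_PKD = 88.79, d_LON = 32.12 km.
Circle about each station: (x − 1.5)² + (y − 16.4)² = 53.41²; (x − 103.5)² + (y + 60.2)² = 88.79²; (x + 10.4)² + (y + 48.0)² = 32.12².
Subtracting the PAS equation from the PKD and LON equations removes the quadratic terms:
204.0 x − 153.2 y = 9034.04
-23.8 x − 128.8 y = 3961.88
Solving the 2×2 system: x ≈ 18.6, y ≈ -34.2 km.
Check against PAS (with the unrounded x, y): √((x − 1.5)²+(y − 16.4)²) = 53.41 ≈ 53.41 km. ✓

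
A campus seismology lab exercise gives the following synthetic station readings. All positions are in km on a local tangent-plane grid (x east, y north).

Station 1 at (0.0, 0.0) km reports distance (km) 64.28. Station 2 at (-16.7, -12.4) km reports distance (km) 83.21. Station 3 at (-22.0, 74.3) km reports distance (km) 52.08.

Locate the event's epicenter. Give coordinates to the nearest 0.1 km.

x ≈ 27.5 km, y ≈ 58.1 km

Circle about each station: x² + y² = 64.28²; (x + 16.7)² + (y + 12.4)² = 83.21²; (x + 22.0)² + (y − 74.3)² = 52.08².
Subtracting the Station 1 equation from the Station 2 and Station 3 equations removes the quadratic terms:
-33.4 x − 24.8 y = -2359.34
-44.0 x + 148.6 y = 7424.08
Solving the 2×2 system: x ≈ 27.5, y ≈ 58.1 km.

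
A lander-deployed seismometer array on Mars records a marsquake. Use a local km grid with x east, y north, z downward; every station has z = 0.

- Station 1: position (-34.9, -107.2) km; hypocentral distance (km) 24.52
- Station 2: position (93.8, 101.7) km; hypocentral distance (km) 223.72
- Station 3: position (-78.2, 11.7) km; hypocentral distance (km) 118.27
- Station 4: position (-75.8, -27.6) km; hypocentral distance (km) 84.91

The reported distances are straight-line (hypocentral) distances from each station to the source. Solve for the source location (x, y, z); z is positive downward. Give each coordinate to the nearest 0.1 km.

(-19.9, -90.7, 10.2)

Each station gives a sphere (x−x_i)² + (y−y_i)² + z² = d_i² (stations at z=0).
Subtracting the Station 1 sphere from Station 2 and Station 3: z² cancels, leaving linear equations in x and y:
257.4 x + 417.8 y = -43017.93
-86.6 x + 237.8 y = -19844.28
Solving: x ≈ -19.907, y ≈ -90.699 km (keep extra digits for the depth step; rounded: -19.9, -90.7).
Then from the Station 1 sphere: z² = 24.52² − (x + 34.9)² − (y + 107.2)² with x = -19.907, y = -90.699, so z ≈ 10.206 ≈ 10.2 km.
Check against Station 4 (with the unrounded solution): distance 84.91 ≈ 84.91 km. ✓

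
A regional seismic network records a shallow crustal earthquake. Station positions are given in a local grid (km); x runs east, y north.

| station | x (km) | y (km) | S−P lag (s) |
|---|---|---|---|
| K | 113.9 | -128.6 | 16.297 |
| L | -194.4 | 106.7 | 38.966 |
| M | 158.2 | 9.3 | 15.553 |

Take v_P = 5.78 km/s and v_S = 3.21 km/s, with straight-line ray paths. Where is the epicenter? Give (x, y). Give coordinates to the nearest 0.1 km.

Distance from S−P lag: d = Δt · v_P v_S / (v_P − v_S) = Δt · (5.78·3.21)/(5.78−3.21) ≈ 7.2194·Δt.
So d_K = 117.65, d_L = 281.31, d_M = 112.28 km.
Circle about each station: (x − 113.9)² + (y + 128.6)² = 117.65²; (x + 194.4)² + (y − 106.7)² = 281.31²; (x − 158.2)² + (y − 9.3)² = 112.28².
Subtracting the K equation from the L and M equations removes the quadratic terms:
-616.6 x + 470.6 y = -45628.71
88.6 x + 275.8 y = -3162.72
Solving the 2×2 system: x ≈ 52.4, y ≈ -28.3 km.

(52.4, -28.3)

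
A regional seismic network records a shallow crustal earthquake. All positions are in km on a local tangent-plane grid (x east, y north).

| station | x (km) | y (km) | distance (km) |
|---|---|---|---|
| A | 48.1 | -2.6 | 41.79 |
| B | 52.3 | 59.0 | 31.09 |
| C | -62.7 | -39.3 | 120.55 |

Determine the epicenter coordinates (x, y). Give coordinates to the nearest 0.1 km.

x ≈ 31.6 km, y ≈ 35.8 km

Circle about each station: (x − 48.1)² + (y + 2.6)² = 41.79²; (x − 52.3)² + (y − 59.0)² = 31.09²; (x + 62.7)² + (y + 39.3)² = 120.55².
Subtracting the A equation from the B and C equations removes the quadratic terms:
8.4 x + 123.2 y = 4675.74
-221.6 x − 73.4 y = -9630.49
Solving the 2×2 system: x ≈ 31.6, y ≈ 35.8 km.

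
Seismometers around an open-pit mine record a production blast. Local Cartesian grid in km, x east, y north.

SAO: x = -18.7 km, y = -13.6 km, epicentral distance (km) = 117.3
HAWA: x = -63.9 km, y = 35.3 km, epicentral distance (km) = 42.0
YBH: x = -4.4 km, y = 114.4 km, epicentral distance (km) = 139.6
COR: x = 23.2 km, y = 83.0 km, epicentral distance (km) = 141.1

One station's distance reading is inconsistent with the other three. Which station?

SAO

Solve using three stations at a time. Using HAWA, YBH, COR (subtract circle equations pairwise → linear system) gives (x, y) ≈ (-98.1, 10.9).
Distances from that point to each station vs reported:
  SAO: calculated 83.1 vs reported 117.3 → residual 34.2 km
  HAWA: calculated 42.0 vs reported 42.0 → residual 0.0 km
  YBH: calculated 139.6 vs reported 139.6 → residual 0.0 km
  COR: calculated 141.1 vs reported 141.1 → residual 0.0 km
HAWA, YBH, COR are mutually consistent (residuals ≈ 0); SAO is off by 34.2 km.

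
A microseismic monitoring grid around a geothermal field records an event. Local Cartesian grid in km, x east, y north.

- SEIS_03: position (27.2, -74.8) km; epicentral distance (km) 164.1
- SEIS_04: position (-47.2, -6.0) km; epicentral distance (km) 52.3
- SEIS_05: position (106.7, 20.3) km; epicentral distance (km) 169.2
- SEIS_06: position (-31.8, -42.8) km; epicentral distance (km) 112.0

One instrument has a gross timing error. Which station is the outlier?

Solve using three stations at a time. Using SEIS_03, SEIS_05, SEIS_06 (subtract circle equations pairwise → linear system) gives (x, y) ≈ (-56.1, 66.7).
Distances from that point to each station vs reported:
  SEIS_03: calculated 164.2 vs reported 164.1 → residual 0.1 km
  SEIS_04: calculated 73.3 vs reported 52.3 → residual 21.0 km
  SEIS_05: calculated 169.3 vs reported 169.2 → residual 0.1 km
  SEIS_06: calculated 112.2 vs reported 112.0 → residual 0.2 km
SEIS_03, SEIS_05, SEIS_06 are mutually consistent (residuals ≈ 0); SEIS_04 is off by 21.0 km.

SEIS_04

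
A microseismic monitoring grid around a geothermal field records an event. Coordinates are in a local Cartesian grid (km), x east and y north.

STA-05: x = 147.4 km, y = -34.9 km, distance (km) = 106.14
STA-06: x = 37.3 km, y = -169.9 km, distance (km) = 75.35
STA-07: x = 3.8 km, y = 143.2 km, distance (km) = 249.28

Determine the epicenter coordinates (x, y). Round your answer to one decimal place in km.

Circle about each station: (x − 147.4)² + (y + 34.9)² = 106.14²; (x − 37.3)² + (y + 169.9)² = 75.35²; (x − 3.8)² + (y − 143.2)² = 249.28².
Subtracting pairs of circle equations eliminates x²+y² and gives linear equations (the radical axes):
-220.2 x − 270.0 y = 12900.61
-287.2 x + 356.2 y = -53298.91
Solving the 2×2 system: x ≈ 62.8, y ≈ -99.0 km.
Check against STA-05 (with the unrounded x, y): √((x − 147.4)²+(y + 34.9)²) = 106.14 ≈ 106.14 km. ✓

x ≈ 62.8 km, y ≈ -99.0 km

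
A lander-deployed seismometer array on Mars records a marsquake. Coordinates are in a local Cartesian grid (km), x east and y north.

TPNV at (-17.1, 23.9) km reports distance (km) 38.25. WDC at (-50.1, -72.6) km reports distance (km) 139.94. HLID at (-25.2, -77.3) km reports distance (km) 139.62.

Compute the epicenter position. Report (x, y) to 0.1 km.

x ≈ -10.1 km, y ≈ 61.5 km

Circle about each station: (x + 17.1)² + (y − 23.9)² = 38.25²; (x + 50.1)² + (y + 72.6)² = 139.94²; (x + 25.2)² + (y + 77.3)² = 139.62².
Subtracting pairs of circle equations eliminates x²+y² and gives linear equations (the radical axes):
-66.0 x − 193.0 y = -11202.99
-16.2 x − 202.4 y = -12283.97
Solving the 2×2 system: x ≈ -10.1, y ≈ 61.5 km.
Check against TPNV (with the unrounded x, y): √((x + 17.1)²+(y − 23.9)²) = 38.25 ≈ 38.25 km. ✓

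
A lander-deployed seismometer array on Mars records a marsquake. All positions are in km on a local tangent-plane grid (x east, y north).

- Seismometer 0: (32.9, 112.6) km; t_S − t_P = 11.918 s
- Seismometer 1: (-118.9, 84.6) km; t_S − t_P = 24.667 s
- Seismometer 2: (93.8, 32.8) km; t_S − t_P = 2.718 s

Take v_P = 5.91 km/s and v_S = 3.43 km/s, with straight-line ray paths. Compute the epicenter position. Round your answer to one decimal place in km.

73.4 km east, 24.0 km north

Distance from S−P lag: d = Δt · v_P v_S / (v_P − v_S) = Δt · (5.91·3.43)/(5.91−3.43) ≈ 8.1739·Δt.
So d_Seismometer 0 = 97.42, d_Seismometer 1 = 201.63, d_Seismometer 2 = 22.22 km.
Circle about each station: (x − 32.9)² + (y − 112.6)² = 97.42²; (x + 118.9)² + (y − 84.6)² = 201.63²; (x − 93.8)² + (y − 32.8)² = 22.22².
Subtracting pairs of circle equations eliminates x²+y² and gives linear equations (the radical axes):
-303.6 x − 56.0 y = -23630.80
121.8 x − 159.6 y = 5110.04
Solving the 2×2 system: x ≈ 73.4, y ≈ 24.0 km.
Check against Seismometer 0 (with the unrounded x, y): √((x − 32.9)²+(y − 112.6)²) = 97.42 ≈ 97.42 km. ✓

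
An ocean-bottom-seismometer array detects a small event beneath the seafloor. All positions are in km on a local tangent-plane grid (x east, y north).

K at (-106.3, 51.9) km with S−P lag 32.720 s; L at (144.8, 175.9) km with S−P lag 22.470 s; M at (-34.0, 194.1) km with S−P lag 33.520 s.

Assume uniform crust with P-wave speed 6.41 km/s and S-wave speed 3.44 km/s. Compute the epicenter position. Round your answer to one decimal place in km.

Distance from S−P lag: d = Δt · v_P v_S / (v_P − v_S) = Δt · (6.41·3.44)/(6.41−3.44) ≈ 7.4244·Δt.
So d_K = 242.93, d_L = 166.83, d_M = 248.87 km.
Circle about each station: (x + 106.3)² + (y − 51.9)² = 242.93²; (x − 144.8)² + (y − 175.9)² = 166.83²; (x + 34.0)² + (y − 194.1)² = 248.87².
Subtracting the K equation from the L and M equations removes the quadratic terms:
502.2 x + 248.0 y = 69097.29
144.6 x + 284.4 y = 21916.22
Solving the 2×2 system: x ≈ 132.9, y ≈ 9.5 km.
Check against K (with the unrounded x, y): √((x + 106.3)²+(y − 51.9)²) = 242.93 ≈ 242.93 km. ✓

(132.9, 9.5)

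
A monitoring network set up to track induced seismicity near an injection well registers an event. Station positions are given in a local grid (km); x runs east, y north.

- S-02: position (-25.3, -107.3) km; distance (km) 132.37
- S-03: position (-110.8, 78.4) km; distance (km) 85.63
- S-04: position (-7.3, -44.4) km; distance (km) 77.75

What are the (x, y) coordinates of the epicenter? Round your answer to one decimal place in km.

(-45.0, 23.6)

Circle about each station: (x + 25.3)² + (y + 107.3)² = 132.37²; (x + 110.8)² + (y − 78.4)² = 85.63²; (x + 7.3)² + (y + 44.4)² = 77.75².
Subtracting pairs of circle equations eliminates x²+y² and gives linear equations (the radical axes):
-171.0 x + 371.4 y = 16459.14
36.0 x + 125.8 y = 1348.02
Solving the 2×2 system: x ≈ -45.0, y ≈ 23.6 km.
Check against S-02 (with the unrounded x, y): √((x + 25.3)²+(y + 107.3)²) = 132.37 ≈ 132.37 km. ✓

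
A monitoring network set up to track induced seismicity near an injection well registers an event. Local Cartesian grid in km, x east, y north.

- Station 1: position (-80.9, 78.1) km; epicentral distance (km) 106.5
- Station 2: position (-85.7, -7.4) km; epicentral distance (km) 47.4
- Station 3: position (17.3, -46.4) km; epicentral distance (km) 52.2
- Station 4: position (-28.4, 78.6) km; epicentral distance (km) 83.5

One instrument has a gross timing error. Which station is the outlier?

Solve using three stations at a time. Using Station 1, Station 3, Station 4 (subtract circle equations pairwise → linear system) gives (x, y) ≈ (-12.3, -3.3).
Distances from that point to each station vs reported:
  Station 1: calculated 106.5 vs reported 106.5 → residual 0.0 km
  Station 2: calculated 73.6 vs reported 47.4 → residual 26.2 km
  Station 3: calculated 52.2 vs reported 52.2 → residual 0.0 km
  Station 4: calculated 83.5 vs reported 83.5 → residual 0.0 km
Station 1, Station 3, Station 4 are mutually consistent (residuals ≈ 0); Station 2 is off by 26.2 km.

Station 2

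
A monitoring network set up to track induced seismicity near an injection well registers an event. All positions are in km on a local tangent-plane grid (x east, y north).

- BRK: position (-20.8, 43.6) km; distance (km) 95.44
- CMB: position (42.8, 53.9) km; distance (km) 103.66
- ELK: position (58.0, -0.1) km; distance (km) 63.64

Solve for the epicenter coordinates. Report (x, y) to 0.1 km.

Circle about each station: (x + 20.8)² + (y − 43.6)² = 95.44²; (x − 42.8)² + (y − 53.9)² = 103.66²; (x − 58.0)² + (y + 0.1)² = 63.64².
Subtracting the BRK equation from the CMB and ELK equations removes the quadratic terms:
127.2 x + 20.6 y = 766.85
157.6 x − 87.4 y = 6089.15
Solving the 2×2 system: x ≈ 13.4, y ≈ -45.5 km.
Check against BRK (with the unrounded x, y): √((x + 20.8)²+(y − 43.6)²) = 95.45 ≈ 95.44 km. ✓

(13.4, -45.5)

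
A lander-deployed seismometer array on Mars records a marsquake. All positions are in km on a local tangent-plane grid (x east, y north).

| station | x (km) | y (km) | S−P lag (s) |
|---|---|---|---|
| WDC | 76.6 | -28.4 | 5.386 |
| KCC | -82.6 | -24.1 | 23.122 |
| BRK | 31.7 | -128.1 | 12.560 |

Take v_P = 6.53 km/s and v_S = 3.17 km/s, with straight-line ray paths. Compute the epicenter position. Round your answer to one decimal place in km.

Distance from S−P lag: d = Δt · v_P v_S / (v_P − v_S) = Δt · (6.53·3.17)/(6.53−3.17) ≈ 6.1607·Δt.
So d_WDC = 33.18, d_KCC = 142.45, d_BRK = 77.38 km.
Circle about each station: (x − 76.6)² + (y + 28.4)² = 33.18²; (x + 82.6)² + (y + 24.1)² = 142.45²; (x − 31.7)² + (y + 128.1)² = 77.38².
Subtracting the WDC equation from the KCC and BRK equations removes the quadratic terms:
-318.4 x + 8.6 y = -18461.64
-89.8 x − 199.4 y = 5853.63
Solving the 2×2 system: x ≈ 56.5, y ≈ -54.8 km.
Check against WDC (with the unrounded x, y): √((x − 76.6)²+(y + 28.4)²) = 33.18 ≈ 33.18 km. ✓

x ≈ 56.5 km, y ≈ -54.8 km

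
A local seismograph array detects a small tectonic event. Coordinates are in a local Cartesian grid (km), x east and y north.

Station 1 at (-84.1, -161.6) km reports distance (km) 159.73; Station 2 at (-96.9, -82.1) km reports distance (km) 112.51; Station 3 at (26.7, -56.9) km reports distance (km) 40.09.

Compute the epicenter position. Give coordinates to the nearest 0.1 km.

0.8 km east, -26.3 km north

Circle about each station: (x + 84.1)² + (y + 161.6)² = 159.73²; (x + 96.9)² + (y + 82.1)² = 112.51²; (x − 26.7)² + (y + 56.9)² = 40.09².
Subtracting pairs of circle equations eliminates x²+y² and gives linear equations (the radical axes):
-25.6 x + 159.0 y = -4202.18
221.6 x + 209.4 y = -5330.41
Solving the 2×2 system: x ≈ 0.8, y ≈ -26.3 km.
Check against Station 1 (with the unrounded x, y): √((x + 84.1)²+(y + 161.6)²) = 159.73 ≈ 159.73 km. ✓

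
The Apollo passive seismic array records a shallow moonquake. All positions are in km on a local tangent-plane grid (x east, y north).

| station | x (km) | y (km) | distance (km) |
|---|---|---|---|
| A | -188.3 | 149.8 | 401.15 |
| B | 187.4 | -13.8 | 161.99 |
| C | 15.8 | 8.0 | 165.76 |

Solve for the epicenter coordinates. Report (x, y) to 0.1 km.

x ≈ 87.6 km, y ≈ -141.4 km

Circle about each station: (x + 188.3)² + (y − 149.8)² = 401.15²; (x − 187.4)² + (y + 13.8)² = 161.99²; (x − 15.8)² + (y − 8.0)² = 165.76².
Subtracting pairs of circle equations eliminates x²+y² and gives linear equations (the radical axes):
751.4 x − 327.2 y = 112092.83
408.2 x − 283.6 y = 75861.65
Solving the 2×2 system: x ≈ 87.6, y ≈ -141.4 km.
Check against A (with the unrounded x, y): √((x + 188.3)²+(y − 149.8)²) = 401.15 ≈ 401.15 km. ✓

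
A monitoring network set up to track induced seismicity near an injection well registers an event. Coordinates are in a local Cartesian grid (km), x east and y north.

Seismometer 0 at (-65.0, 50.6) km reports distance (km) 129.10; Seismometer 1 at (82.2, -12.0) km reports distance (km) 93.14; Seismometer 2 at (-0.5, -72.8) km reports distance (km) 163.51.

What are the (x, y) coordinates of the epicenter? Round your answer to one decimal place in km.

61.0 km east, 78.7 km north

Circle about each station: (x + 65.0)² + (y − 50.6)² = 129.10²; (x − 82.2)² + (y + 12.0)² = 93.14²; (x + 0.5)² + (y + 72.8)² = 163.51².
Subtracting pairs of circle equations eliminates x²+y² and gives linear equations (the radical axes):
294.4 x − 125.2 y = 8107.23
129.0 x − 246.8 y = -11553.98
Solving the 2×2 system: x ≈ 61.0, y ≈ 78.7 km.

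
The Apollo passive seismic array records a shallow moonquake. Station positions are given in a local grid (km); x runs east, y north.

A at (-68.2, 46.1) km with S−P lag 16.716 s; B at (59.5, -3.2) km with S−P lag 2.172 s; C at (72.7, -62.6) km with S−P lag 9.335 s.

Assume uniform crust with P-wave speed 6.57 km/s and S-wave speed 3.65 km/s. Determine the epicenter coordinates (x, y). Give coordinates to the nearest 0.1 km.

65.2 km east, 13.7 km north

Distance from S−P lag: d = Δt · v_P v_S / (v_P − v_S) = Δt · (6.57·3.65)/(6.57−3.65) ≈ 8.2125·Δt.
So d_A = 137.28, d_B = 17.84, d_C = 76.66 km.
Circle about each station: (x + 68.2)² + (y − 46.1)² = 137.28²; (x − 59.5)² + (y + 3.2)² = 17.84²; (x − 72.7)² + (y + 62.6)² = 76.66².
Subtracting the A equation from the B and C equations removes the quadratic terms:
255.4 x − 98.6 y = 15301.57
281.8 x − 217.4 y = 15396.64
Solving the 2×2 system: x ≈ 65.2, y ≈ 13.7 km.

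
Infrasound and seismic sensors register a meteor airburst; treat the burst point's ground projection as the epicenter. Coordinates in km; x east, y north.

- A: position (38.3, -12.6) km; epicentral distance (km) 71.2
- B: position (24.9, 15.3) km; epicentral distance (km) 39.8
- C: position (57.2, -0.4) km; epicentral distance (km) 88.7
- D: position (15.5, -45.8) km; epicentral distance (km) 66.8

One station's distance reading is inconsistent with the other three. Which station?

Solve using three stations at a time. Using A, C, D (subtract circle equations pairwise → linear system) gives (x, y) ≈ (-31.7, 1.9).
Distances from that point to each station vs reported:
  A: calculated 71.5 vs reported 71.2 → residual 0.3 km
  B: calculated 58.2 vs reported 39.8 → residual 18.4 km
  C: calculated 88.9 vs reported 88.7 → residual 0.2 km
  D: calculated 67.1 vs reported 66.8 → residual 0.3 km
A, C, D are mutually consistent (residuals ≈ 0); B is off by 18.4 km.

B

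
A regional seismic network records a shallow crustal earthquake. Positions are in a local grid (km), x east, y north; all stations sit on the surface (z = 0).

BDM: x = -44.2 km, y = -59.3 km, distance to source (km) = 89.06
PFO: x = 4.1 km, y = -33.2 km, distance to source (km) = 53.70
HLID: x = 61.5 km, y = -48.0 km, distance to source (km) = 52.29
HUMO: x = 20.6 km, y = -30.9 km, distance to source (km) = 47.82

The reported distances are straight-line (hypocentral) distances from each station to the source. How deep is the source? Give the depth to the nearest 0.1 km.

Each station gives a sphere (x−x_i)² + (y−y_i)² + z² = d_i² (stations at z=0).
Subtracting the BDM sphere from PFO and HLID: z² cancels, leaving linear equations in x and y:
96.6 x + 52.2 y = 696.91
211.4 x + 22.6 y = 5813.56
Solving: x ≈ 32.503, y ≈ -46.799 km (keep extra digits for the depth step; rounded: 32.5, -46.8).
Then from the BDM sphere: z² = 89.06² − (x + 44.2)² − (y + 59.3)² with x = 32.503, y = -46.799, so z ≈ 43.498 ≈ 43.5 km.
Check against HUMO (with the unrounded solution): distance 47.82 ≈ 47.82 km. ✓

depth ≈ 43.5 km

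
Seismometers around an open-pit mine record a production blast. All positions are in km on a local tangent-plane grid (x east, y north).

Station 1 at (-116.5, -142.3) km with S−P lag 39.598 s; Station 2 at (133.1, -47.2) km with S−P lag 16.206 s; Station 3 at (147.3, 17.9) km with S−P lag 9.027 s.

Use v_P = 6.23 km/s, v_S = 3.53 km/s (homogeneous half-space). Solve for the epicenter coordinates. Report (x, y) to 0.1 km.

(113.9, 83.4)

Distance from S−P lag: d = Δt · v_P v_S / (v_P − v_S) = Δt · (6.23·3.53)/(6.23−3.53) ≈ 8.1451·Δt.
So d_Station 1 = 322.53, d_Station 2 = 132.00, d_Station 3 = 73.53 km.
Circle about each station: (x + 116.5)² + (y + 142.3)² = 322.53²; (x − 133.1)² + (y + 47.2)² = 132.00²; (x − 147.3)² + (y − 17.9)² = 73.53².
Subtracting the Station 1 equation from the Station 2 and Station 3 equations removes the quadratic terms:
499.2 x + 190.2 y = 72723.51
527.6 x + 320.4 y = 86815.10
Solving the 2×2 system: x ≈ 113.9, y ≈ 83.4 km.
Check against Station 1 (with the unrounded x, y): √((x + 116.5)²+(y + 142.3)²) = 322.52 ≈ 322.53 km. ✓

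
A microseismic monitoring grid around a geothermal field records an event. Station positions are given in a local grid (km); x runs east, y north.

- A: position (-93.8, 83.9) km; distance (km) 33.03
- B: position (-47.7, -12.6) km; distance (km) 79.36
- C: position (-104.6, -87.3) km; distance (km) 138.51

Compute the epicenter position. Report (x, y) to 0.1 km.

(-95.3, 50.9)

Circle about each station: (x + 93.8)² + (y − 83.9)² = 33.03²; (x + 47.7)² + (y + 12.6)² = 79.36²; (x + 104.6)² + (y + 87.3)² = 138.51².
Subtracting the A equation from the B and C equations removes the quadratic terms:
92.2 x − 193.0 y = -18610.63
-21.6 x − 342.4 y = -15369.24
Solving the 2×2 system: x ≈ -95.3, y ≈ 50.9 km.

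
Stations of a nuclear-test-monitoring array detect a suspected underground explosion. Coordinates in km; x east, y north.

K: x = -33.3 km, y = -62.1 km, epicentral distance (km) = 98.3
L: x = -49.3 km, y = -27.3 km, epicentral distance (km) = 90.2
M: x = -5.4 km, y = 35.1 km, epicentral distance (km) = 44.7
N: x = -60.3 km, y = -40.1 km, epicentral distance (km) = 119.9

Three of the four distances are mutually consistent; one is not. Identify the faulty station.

Solve using three stations at a time. Using K, L, M (subtract circle equations pairwise → linear system) gives (x, y) ≈ (32.3, 11.1).
Distances from that point to each station vs reported:
  K: calculated 98.3 vs reported 98.3 → residual 0.0 km
  L: calculated 90.2 vs reported 90.2 → residual 0.0 km
  M: calculated 44.7 vs reported 44.7 → residual 0.0 km
  N: calculated 105.8 vs reported 119.9 → residual 14.1 km
K, L, M are mutually consistent (residuals ≈ 0); N is off by 14.1 km.

N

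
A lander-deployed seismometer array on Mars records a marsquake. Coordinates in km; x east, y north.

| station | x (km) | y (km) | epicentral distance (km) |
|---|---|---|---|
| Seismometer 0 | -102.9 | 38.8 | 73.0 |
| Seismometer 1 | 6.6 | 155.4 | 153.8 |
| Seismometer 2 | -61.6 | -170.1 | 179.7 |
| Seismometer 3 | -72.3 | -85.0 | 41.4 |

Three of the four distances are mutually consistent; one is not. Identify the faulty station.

Seismometer 3

Solve using three stations at a time. Using Seismometer 0, Seismometer 1, Seismometer 2 (subtract circle equations pairwise → linear system) gives (x, y) ≈ (-36.8, 7.9).
Distances from that point to each station vs reported:
  Seismometer 0: calculated 73.0 vs reported 73.0 → residual 0.0 km
  Seismometer 1: calculated 153.8 vs reported 153.8 → residual 0.0 km
  Seismometer 2: calculated 179.7 vs reported 179.7 → residual 0.0 km
  Seismometer 3: calculated 99.4 vs reported 41.4 → residual 58.0 km
Seismometer 0, Seismometer 1, Seismometer 2 are mutually consistent (residuals ≈ 0); Seismometer 3 is off by 58.0 km.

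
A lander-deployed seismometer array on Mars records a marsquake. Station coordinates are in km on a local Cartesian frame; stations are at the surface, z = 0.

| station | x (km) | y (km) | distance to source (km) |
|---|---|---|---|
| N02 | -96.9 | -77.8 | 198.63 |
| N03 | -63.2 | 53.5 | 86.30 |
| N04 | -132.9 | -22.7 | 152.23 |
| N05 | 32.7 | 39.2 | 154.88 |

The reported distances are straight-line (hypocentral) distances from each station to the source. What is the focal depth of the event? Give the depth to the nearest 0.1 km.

z ≈ 56.0 km

Each station gives a sphere (x−x_i)² + (y−y_i)² + z² = d_i² (stations at z=0).
Subtracting the N02 sphere from N03 and N04: z² cancels, leaving linear equations in x and y:
67.4 x + 262.6 y = 23420.23
-72.0 x + 110.2 y = 19015.15
Solving: x ≈ -91.608, y ≈ 112.698 km (keep extra digits for the depth step; rounded: -91.6, 112.7).
Then from the N02 sphere: z² = 198.63² − (x + 96.9)² − (y + 77.8)² with x = -91.608, y = 112.698, so z ≈ 56.003 ≈ 56.0 km.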